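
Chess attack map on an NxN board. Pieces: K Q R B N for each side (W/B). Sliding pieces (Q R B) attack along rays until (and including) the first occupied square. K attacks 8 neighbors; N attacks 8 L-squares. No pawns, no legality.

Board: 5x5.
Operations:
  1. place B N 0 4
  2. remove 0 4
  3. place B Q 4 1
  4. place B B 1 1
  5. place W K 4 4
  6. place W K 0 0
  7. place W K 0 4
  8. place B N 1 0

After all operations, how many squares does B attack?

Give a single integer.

Answer: 16

Derivation:
Op 1: place BN@(0,4)
Op 2: remove (0,4)
Op 3: place BQ@(4,1)
Op 4: place BB@(1,1)
Op 5: place WK@(4,4)
Op 6: place WK@(0,0)
Op 7: place WK@(0,4)
Op 8: place BN@(1,0)
Per-piece attacks for B:
  BN@(1,0): attacks (2,2) (3,1) (0,2)
  BB@(1,1): attacks (2,2) (3,3) (4,4) (2,0) (0,2) (0,0) [ray(1,1) blocked at (4,4); ray(-1,-1) blocked at (0,0)]
  BQ@(4,1): attacks (4,2) (4,3) (4,4) (4,0) (3,1) (2,1) (1,1) (3,2) (2,3) (1,4) (3,0) [ray(0,1) blocked at (4,4); ray(-1,0) blocked at (1,1)]
Union (16 distinct): (0,0) (0,2) (1,1) (1,4) (2,0) (2,1) (2,2) (2,3) (3,0) (3,1) (3,2) (3,3) (4,0) (4,2) (4,3) (4,4)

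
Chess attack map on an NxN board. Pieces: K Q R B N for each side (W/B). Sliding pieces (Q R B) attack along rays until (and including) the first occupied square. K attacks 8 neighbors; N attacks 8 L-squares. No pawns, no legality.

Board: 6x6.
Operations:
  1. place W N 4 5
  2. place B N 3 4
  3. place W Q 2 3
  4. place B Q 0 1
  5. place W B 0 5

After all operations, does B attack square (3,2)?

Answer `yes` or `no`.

Answer: no

Derivation:
Op 1: place WN@(4,5)
Op 2: place BN@(3,4)
Op 3: place WQ@(2,3)
Op 4: place BQ@(0,1)
Op 5: place WB@(0,5)
Per-piece attacks for B:
  BQ@(0,1): attacks (0,2) (0,3) (0,4) (0,5) (0,0) (1,1) (2,1) (3,1) (4,1) (5,1) (1,2) (2,3) (1,0) [ray(0,1) blocked at (0,5); ray(1,1) blocked at (2,3)]
  BN@(3,4): attacks (5,5) (1,5) (4,2) (5,3) (2,2) (1,3)
B attacks (3,2): no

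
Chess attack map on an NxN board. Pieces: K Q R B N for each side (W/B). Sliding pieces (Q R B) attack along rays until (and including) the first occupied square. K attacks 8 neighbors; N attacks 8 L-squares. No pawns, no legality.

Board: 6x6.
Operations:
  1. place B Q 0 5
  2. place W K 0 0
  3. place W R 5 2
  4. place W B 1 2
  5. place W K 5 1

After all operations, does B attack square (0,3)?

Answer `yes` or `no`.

Op 1: place BQ@(0,5)
Op 2: place WK@(0,0)
Op 3: place WR@(5,2)
Op 4: place WB@(1,2)
Op 5: place WK@(5,1)
Per-piece attacks for B:
  BQ@(0,5): attacks (0,4) (0,3) (0,2) (0,1) (0,0) (1,5) (2,5) (3,5) (4,5) (5,5) (1,4) (2,3) (3,2) (4,1) (5,0) [ray(0,-1) blocked at (0,0)]
B attacks (0,3): yes

Answer: yes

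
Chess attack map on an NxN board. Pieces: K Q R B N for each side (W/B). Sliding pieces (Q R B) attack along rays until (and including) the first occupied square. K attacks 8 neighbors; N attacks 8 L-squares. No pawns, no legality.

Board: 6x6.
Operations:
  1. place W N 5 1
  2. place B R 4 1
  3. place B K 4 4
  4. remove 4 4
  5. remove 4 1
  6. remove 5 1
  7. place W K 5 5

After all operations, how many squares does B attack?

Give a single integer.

Op 1: place WN@(5,1)
Op 2: place BR@(4,1)
Op 3: place BK@(4,4)
Op 4: remove (4,4)
Op 5: remove (4,1)
Op 6: remove (5,1)
Op 7: place WK@(5,5)
Per-piece attacks for B:
Union (0 distinct): (none)

Answer: 0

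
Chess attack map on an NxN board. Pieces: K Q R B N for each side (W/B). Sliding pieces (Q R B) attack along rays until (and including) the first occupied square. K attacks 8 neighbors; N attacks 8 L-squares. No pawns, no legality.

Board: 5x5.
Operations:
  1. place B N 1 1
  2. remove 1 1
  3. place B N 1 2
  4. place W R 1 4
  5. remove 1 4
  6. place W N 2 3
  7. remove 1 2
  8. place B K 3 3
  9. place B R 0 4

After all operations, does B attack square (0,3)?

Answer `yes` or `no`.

Answer: yes

Derivation:
Op 1: place BN@(1,1)
Op 2: remove (1,1)
Op 3: place BN@(1,2)
Op 4: place WR@(1,4)
Op 5: remove (1,4)
Op 6: place WN@(2,3)
Op 7: remove (1,2)
Op 8: place BK@(3,3)
Op 9: place BR@(0,4)
Per-piece attacks for B:
  BR@(0,4): attacks (0,3) (0,2) (0,1) (0,0) (1,4) (2,4) (3,4) (4,4)
  BK@(3,3): attacks (3,4) (3,2) (4,3) (2,3) (4,4) (4,2) (2,4) (2,2)
B attacks (0,3): yes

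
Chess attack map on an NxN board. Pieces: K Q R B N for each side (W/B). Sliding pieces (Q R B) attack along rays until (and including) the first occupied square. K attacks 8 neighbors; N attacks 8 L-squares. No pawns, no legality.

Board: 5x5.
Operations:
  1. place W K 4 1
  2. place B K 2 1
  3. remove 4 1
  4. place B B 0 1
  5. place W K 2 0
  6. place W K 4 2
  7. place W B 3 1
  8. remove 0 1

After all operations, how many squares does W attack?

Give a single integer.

Answer: 15

Derivation:
Op 1: place WK@(4,1)
Op 2: place BK@(2,1)
Op 3: remove (4,1)
Op 4: place BB@(0,1)
Op 5: place WK@(2,0)
Op 6: place WK@(4,2)
Op 7: place WB@(3,1)
Op 8: remove (0,1)
Per-piece attacks for W:
  WK@(2,0): attacks (2,1) (3,0) (1,0) (3,1) (1,1)
  WB@(3,1): attacks (4,2) (4,0) (2,2) (1,3) (0,4) (2,0) [ray(1,1) blocked at (4,2); ray(-1,-1) blocked at (2,0)]
  WK@(4,2): attacks (4,3) (4,1) (3,2) (3,3) (3,1)
Union (15 distinct): (0,4) (1,0) (1,1) (1,3) (2,0) (2,1) (2,2) (3,0) (3,1) (3,2) (3,3) (4,0) (4,1) (4,2) (4,3)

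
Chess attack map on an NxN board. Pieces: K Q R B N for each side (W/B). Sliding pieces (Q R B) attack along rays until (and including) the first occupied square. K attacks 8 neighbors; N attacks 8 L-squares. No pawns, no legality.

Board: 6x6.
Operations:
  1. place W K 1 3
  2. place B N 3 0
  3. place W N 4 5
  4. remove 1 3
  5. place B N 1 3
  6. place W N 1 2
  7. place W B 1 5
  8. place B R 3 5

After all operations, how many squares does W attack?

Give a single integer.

Answer: 9

Derivation:
Op 1: place WK@(1,3)
Op 2: place BN@(3,0)
Op 3: place WN@(4,5)
Op 4: remove (1,3)
Op 5: place BN@(1,3)
Op 6: place WN@(1,2)
Op 7: place WB@(1,5)
Op 8: place BR@(3,5)
Per-piece attacks for W:
  WN@(1,2): attacks (2,4) (3,3) (0,4) (2,0) (3,1) (0,0)
  WB@(1,5): attacks (2,4) (3,3) (4,2) (5,1) (0,4)
  WN@(4,5): attacks (5,3) (3,3) (2,4)
Union (9 distinct): (0,0) (0,4) (2,0) (2,4) (3,1) (3,3) (4,2) (5,1) (5,3)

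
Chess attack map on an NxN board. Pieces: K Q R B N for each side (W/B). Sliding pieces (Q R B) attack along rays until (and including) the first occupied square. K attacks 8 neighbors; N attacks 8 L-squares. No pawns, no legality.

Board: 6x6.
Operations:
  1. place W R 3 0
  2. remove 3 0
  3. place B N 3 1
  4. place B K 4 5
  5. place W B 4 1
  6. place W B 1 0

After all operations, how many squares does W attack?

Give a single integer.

Answer: 11

Derivation:
Op 1: place WR@(3,0)
Op 2: remove (3,0)
Op 3: place BN@(3,1)
Op 4: place BK@(4,5)
Op 5: place WB@(4,1)
Op 6: place WB@(1,0)
Per-piece attacks for W:
  WB@(1,0): attacks (2,1) (3,2) (4,3) (5,4) (0,1)
  WB@(4,1): attacks (5,2) (5,0) (3,2) (2,3) (1,4) (0,5) (3,0)
Union (11 distinct): (0,1) (0,5) (1,4) (2,1) (2,3) (3,0) (3,2) (4,3) (5,0) (5,2) (5,4)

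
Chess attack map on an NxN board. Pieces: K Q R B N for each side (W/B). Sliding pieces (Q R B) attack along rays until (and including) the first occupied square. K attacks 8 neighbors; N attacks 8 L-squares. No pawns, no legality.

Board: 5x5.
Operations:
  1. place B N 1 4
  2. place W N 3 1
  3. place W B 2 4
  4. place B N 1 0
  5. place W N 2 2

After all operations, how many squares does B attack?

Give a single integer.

Answer: 4

Derivation:
Op 1: place BN@(1,4)
Op 2: place WN@(3,1)
Op 3: place WB@(2,4)
Op 4: place BN@(1,0)
Op 5: place WN@(2,2)
Per-piece attacks for B:
  BN@(1,0): attacks (2,2) (3,1) (0,2)
  BN@(1,4): attacks (2,2) (3,3) (0,2)
Union (4 distinct): (0,2) (2,2) (3,1) (3,3)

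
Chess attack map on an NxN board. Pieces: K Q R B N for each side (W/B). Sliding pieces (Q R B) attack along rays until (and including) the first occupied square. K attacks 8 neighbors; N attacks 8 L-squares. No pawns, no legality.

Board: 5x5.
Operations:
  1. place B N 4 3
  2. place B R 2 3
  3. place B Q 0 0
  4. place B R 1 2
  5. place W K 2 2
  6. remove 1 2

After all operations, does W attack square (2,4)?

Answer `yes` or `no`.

Op 1: place BN@(4,3)
Op 2: place BR@(2,3)
Op 3: place BQ@(0,0)
Op 4: place BR@(1,2)
Op 5: place WK@(2,2)
Op 6: remove (1,2)
Per-piece attacks for W:
  WK@(2,2): attacks (2,3) (2,1) (3,2) (1,2) (3,3) (3,1) (1,3) (1,1)
W attacks (2,4): no

Answer: no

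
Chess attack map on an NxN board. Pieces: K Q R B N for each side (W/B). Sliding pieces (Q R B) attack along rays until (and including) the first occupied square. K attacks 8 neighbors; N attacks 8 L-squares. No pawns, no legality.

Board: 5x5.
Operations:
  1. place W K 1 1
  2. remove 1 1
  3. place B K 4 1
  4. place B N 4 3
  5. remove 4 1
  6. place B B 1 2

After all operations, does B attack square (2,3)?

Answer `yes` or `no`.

Op 1: place WK@(1,1)
Op 2: remove (1,1)
Op 3: place BK@(4,1)
Op 4: place BN@(4,3)
Op 5: remove (4,1)
Op 6: place BB@(1,2)
Per-piece attacks for B:
  BB@(1,2): attacks (2,3) (3,4) (2,1) (3,0) (0,3) (0,1)
  BN@(4,3): attacks (2,4) (3,1) (2,2)
B attacks (2,3): yes

Answer: yes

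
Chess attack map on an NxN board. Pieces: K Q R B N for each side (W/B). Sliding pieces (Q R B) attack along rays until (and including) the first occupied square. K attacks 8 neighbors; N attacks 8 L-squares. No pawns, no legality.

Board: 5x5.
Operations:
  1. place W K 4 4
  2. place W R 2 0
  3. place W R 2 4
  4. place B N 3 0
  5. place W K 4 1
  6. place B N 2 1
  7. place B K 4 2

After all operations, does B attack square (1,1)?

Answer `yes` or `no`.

Answer: yes

Derivation:
Op 1: place WK@(4,4)
Op 2: place WR@(2,0)
Op 3: place WR@(2,4)
Op 4: place BN@(3,0)
Op 5: place WK@(4,1)
Op 6: place BN@(2,1)
Op 7: place BK@(4,2)
Per-piece attacks for B:
  BN@(2,1): attacks (3,3) (4,2) (1,3) (0,2) (4,0) (0,0)
  BN@(3,0): attacks (4,2) (2,2) (1,1)
  BK@(4,2): attacks (4,3) (4,1) (3,2) (3,3) (3,1)
B attacks (1,1): yes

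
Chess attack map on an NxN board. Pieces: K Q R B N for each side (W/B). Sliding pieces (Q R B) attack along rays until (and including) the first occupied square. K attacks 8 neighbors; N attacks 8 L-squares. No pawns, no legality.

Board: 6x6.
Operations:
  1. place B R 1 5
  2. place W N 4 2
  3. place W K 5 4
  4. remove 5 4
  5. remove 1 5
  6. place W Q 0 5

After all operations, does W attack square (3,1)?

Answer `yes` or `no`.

Op 1: place BR@(1,5)
Op 2: place WN@(4,2)
Op 3: place WK@(5,4)
Op 4: remove (5,4)
Op 5: remove (1,5)
Op 6: place WQ@(0,5)
Per-piece attacks for W:
  WQ@(0,5): attacks (0,4) (0,3) (0,2) (0,1) (0,0) (1,5) (2,5) (3,5) (4,5) (5,5) (1,4) (2,3) (3,2) (4,1) (5,0)
  WN@(4,2): attacks (5,4) (3,4) (2,3) (5,0) (3,0) (2,1)
W attacks (3,1): no

Answer: no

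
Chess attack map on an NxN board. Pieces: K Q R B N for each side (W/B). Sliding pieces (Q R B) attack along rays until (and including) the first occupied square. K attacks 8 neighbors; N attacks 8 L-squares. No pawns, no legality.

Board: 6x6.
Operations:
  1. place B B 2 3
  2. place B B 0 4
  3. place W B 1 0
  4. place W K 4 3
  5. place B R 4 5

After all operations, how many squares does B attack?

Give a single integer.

Op 1: place BB@(2,3)
Op 2: place BB@(0,4)
Op 3: place WB@(1,0)
Op 4: place WK@(4,3)
Op 5: place BR@(4,5)
Per-piece attacks for B:
  BB@(0,4): attacks (1,5) (1,3) (2,2) (3,1) (4,0)
  BB@(2,3): attacks (3,4) (4,5) (3,2) (4,1) (5,0) (1,4) (0,5) (1,2) (0,1) [ray(1,1) blocked at (4,5)]
  BR@(4,5): attacks (4,4) (4,3) (5,5) (3,5) (2,5) (1,5) (0,5) [ray(0,-1) blocked at (4,3)]
Union (19 distinct): (0,1) (0,5) (1,2) (1,3) (1,4) (1,5) (2,2) (2,5) (3,1) (3,2) (3,4) (3,5) (4,0) (4,1) (4,3) (4,4) (4,5) (5,0) (5,5)

Answer: 19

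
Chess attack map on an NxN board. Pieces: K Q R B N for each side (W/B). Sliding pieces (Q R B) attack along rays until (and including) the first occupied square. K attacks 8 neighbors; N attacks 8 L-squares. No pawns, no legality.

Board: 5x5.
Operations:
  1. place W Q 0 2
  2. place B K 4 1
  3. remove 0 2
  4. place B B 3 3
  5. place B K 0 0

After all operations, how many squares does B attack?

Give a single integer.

Op 1: place WQ@(0,2)
Op 2: place BK@(4,1)
Op 3: remove (0,2)
Op 4: place BB@(3,3)
Op 5: place BK@(0,0)
Per-piece attacks for B:
  BK@(0,0): attacks (0,1) (1,0) (1,1)
  BB@(3,3): attacks (4,4) (4,2) (2,4) (2,2) (1,1) (0,0) [ray(-1,-1) blocked at (0,0)]
  BK@(4,1): attacks (4,2) (4,0) (3,1) (3,2) (3,0)
Union (12 distinct): (0,0) (0,1) (1,0) (1,1) (2,2) (2,4) (3,0) (3,1) (3,2) (4,0) (4,2) (4,4)

Answer: 12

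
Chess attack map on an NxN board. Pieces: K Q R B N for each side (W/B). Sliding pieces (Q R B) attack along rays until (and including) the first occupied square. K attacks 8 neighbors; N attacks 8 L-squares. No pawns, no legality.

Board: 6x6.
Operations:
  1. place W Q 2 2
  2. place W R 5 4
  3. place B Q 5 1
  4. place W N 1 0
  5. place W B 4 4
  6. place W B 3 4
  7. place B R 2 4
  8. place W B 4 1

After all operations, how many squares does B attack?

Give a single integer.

Op 1: place WQ@(2,2)
Op 2: place WR@(5,4)
Op 3: place BQ@(5,1)
Op 4: place WN@(1,0)
Op 5: place WB@(4,4)
Op 6: place WB@(3,4)
Op 7: place BR@(2,4)
Op 8: place WB@(4,1)
Per-piece attacks for B:
  BR@(2,4): attacks (2,5) (2,3) (2,2) (3,4) (1,4) (0,4) [ray(0,-1) blocked at (2,2); ray(1,0) blocked at (3,4)]
  BQ@(5,1): attacks (5,2) (5,3) (5,4) (5,0) (4,1) (4,2) (3,3) (2,4) (4,0) [ray(0,1) blocked at (5,4); ray(-1,0) blocked at (4,1); ray(-1,1) blocked at (2,4)]
Union (15 distinct): (0,4) (1,4) (2,2) (2,3) (2,4) (2,5) (3,3) (3,4) (4,0) (4,1) (4,2) (5,0) (5,2) (5,3) (5,4)

Answer: 15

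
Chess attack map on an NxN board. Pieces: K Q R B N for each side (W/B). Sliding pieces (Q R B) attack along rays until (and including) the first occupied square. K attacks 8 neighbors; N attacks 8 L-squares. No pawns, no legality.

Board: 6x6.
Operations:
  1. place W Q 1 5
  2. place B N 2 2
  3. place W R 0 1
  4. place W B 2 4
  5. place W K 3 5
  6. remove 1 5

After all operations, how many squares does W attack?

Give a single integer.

Answer: 20

Derivation:
Op 1: place WQ@(1,5)
Op 2: place BN@(2,2)
Op 3: place WR@(0,1)
Op 4: place WB@(2,4)
Op 5: place WK@(3,5)
Op 6: remove (1,5)
Per-piece attacks for W:
  WR@(0,1): attacks (0,2) (0,3) (0,4) (0,5) (0,0) (1,1) (2,1) (3,1) (4,1) (5,1)
  WB@(2,4): attacks (3,5) (3,3) (4,2) (5,1) (1,5) (1,3) (0,2) [ray(1,1) blocked at (3,5)]
  WK@(3,5): attacks (3,4) (4,5) (2,5) (4,4) (2,4)
Union (20 distinct): (0,0) (0,2) (0,3) (0,4) (0,5) (1,1) (1,3) (1,5) (2,1) (2,4) (2,5) (3,1) (3,3) (3,4) (3,5) (4,1) (4,2) (4,4) (4,5) (5,1)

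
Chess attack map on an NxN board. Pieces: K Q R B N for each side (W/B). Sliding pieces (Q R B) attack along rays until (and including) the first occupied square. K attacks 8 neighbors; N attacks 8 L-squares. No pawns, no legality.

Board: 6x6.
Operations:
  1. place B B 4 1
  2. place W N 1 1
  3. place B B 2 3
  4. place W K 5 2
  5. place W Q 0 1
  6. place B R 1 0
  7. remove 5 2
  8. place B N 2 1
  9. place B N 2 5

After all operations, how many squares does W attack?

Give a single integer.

Op 1: place BB@(4,1)
Op 2: place WN@(1,1)
Op 3: place BB@(2,3)
Op 4: place WK@(5,2)
Op 5: place WQ@(0,1)
Op 6: place BR@(1,0)
Op 7: remove (5,2)
Op 8: place BN@(2,1)
Op 9: place BN@(2,5)
Per-piece attacks for W:
  WQ@(0,1): attacks (0,2) (0,3) (0,4) (0,5) (0,0) (1,1) (1,2) (2,3) (1,0) [ray(1,0) blocked at (1,1); ray(1,1) blocked at (2,3); ray(1,-1) blocked at (1,0)]
  WN@(1,1): attacks (2,3) (3,2) (0,3) (3,0)
Union (11 distinct): (0,0) (0,2) (0,3) (0,4) (0,5) (1,0) (1,1) (1,2) (2,3) (3,0) (3,2)

Answer: 11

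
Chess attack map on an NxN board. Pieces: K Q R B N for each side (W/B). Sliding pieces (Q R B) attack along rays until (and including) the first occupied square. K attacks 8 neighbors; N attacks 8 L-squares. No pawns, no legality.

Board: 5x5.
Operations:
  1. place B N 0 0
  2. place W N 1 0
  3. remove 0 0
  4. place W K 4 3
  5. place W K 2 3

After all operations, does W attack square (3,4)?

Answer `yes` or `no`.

Op 1: place BN@(0,0)
Op 2: place WN@(1,0)
Op 3: remove (0,0)
Op 4: place WK@(4,3)
Op 5: place WK@(2,3)
Per-piece attacks for W:
  WN@(1,0): attacks (2,2) (3,1) (0,2)
  WK@(2,3): attacks (2,4) (2,2) (3,3) (1,3) (3,4) (3,2) (1,4) (1,2)
  WK@(4,3): attacks (4,4) (4,2) (3,3) (3,4) (3,2)
W attacks (3,4): yes

Answer: yes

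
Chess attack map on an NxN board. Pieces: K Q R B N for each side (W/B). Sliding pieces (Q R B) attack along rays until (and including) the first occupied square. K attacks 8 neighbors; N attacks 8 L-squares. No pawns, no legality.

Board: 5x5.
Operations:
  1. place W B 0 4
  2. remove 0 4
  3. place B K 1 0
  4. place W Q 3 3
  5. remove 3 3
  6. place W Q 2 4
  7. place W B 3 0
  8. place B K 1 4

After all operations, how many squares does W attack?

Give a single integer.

Op 1: place WB@(0,4)
Op 2: remove (0,4)
Op 3: place BK@(1,0)
Op 4: place WQ@(3,3)
Op 5: remove (3,3)
Op 6: place WQ@(2,4)
Op 7: place WB@(3,0)
Op 8: place BK@(1,4)
Per-piece attacks for W:
  WQ@(2,4): attacks (2,3) (2,2) (2,1) (2,0) (3,4) (4,4) (1,4) (3,3) (4,2) (1,3) (0,2) [ray(-1,0) blocked at (1,4)]
  WB@(3,0): attacks (4,1) (2,1) (1,2) (0,3)
Union (14 distinct): (0,2) (0,3) (1,2) (1,3) (1,4) (2,0) (2,1) (2,2) (2,3) (3,3) (3,4) (4,1) (4,2) (4,4)

Answer: 14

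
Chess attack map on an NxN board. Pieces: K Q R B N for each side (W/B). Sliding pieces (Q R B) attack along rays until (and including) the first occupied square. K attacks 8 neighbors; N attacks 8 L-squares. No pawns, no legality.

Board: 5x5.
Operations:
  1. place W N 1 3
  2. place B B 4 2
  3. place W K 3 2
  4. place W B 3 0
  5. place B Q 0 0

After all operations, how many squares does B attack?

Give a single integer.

Op 1: place WN@(1,3)
Op 2: place BB@(4,2)
Op 3: place WK@(3,2)
Op 4: place WB@(3,0)
Op 5: place BQ@(0,0)
Per-piece attacks for B:
  BQ@(0,0): attacks (0,1) (0,2) (0,3) (0,4) (1,0) (2,0) (3,0) (1,1) (2,2) (3,3) (4,4) [ray(1,0) blocked at (3,0)]
  BB@(4,2): attacks (3,3) (2,4) (3,1) (2,0)
Union (13 distinct): (0,1) (0,2) (0,3) (0,4) (1,0) (1,1) (2,0) (2,2) (2,4) (3,0) (3,1) (3,3) (4,4)

Answer: 13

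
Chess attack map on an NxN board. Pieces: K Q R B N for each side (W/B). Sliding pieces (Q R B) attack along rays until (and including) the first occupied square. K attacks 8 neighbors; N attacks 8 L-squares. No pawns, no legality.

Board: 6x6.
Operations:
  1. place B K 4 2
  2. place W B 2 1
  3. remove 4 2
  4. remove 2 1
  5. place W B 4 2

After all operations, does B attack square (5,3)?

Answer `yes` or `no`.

Op 1: place BK@(4,2)
Op 2: place WB@(2,1)
Op 3: remove (4,2)
Op 4: remove (2,1)
Op 5: place WB@(4,2)
Per-piece attacks for B:
B attacks (5,3): no

Answer: no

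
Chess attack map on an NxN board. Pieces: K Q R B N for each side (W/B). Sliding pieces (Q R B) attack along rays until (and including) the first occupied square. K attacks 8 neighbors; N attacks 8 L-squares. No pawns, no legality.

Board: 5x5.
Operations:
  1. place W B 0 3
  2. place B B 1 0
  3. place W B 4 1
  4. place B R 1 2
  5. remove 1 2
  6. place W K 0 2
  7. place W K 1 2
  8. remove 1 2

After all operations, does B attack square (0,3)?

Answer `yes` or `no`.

Op 1: place WB@(0,3)
Op 2: place BB@(1,0)
Op 3: place WB@(4,1)
Op 4: place BR@(1,2)
Op 5: remove (1,2)
Op 6: place WK@(0,2)
Op 7: place WK@(1,2)
Op 8: remove (1,2)
Per-piece attacks for B:
  BB@(1,0): attacks (2,1) (3,2) (4,3) (0,1)
B attacks (0,3): no

Answer: no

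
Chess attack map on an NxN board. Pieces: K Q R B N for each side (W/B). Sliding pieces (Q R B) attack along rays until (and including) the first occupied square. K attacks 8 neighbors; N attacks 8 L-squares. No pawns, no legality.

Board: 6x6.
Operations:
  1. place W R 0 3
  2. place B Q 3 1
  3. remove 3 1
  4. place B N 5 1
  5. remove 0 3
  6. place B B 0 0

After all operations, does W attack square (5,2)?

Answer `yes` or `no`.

Op 1: place WR@(0,3)
Op 2: place BQ@(3,1)
Op 3: remove (3,1)
Op 4: place BN@(5,1)
Op 5: remove (0,3)
Op 6: place BB@(0,0)
Per-piece attacks for W:
W attacks (5,2): no

Answer: no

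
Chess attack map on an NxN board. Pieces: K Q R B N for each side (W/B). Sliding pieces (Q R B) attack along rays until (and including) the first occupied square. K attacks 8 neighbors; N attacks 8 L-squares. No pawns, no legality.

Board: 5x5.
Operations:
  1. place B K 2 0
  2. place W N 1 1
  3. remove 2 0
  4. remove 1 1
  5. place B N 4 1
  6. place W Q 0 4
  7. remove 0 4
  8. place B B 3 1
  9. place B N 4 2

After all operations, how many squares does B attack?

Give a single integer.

Answer: 11

Derivation:
Op 1: place BK@(2,0)
Op 2: place WN@(1,1)
Op 3: remove (2,0)
Op 4: remove (1,1)
Op 5: place BN@(4,1)
Op 6: place WQ@(0,4)
Op 7: remove (0,4)
Op 8: place BB@(3,1)
Op 9: place BN@(4,2)
Per-piece attacks for B:
  BB@(3,1): attacks (4,2) (4,0) (2,2) (1,3) (0,4) (2,0) [ray(1,1) blocked at (4,2)]
  BN@(4,1): attacks (3,3) (2,2) (2,0)
  BN@(4,2): attacks (3,4) (2,3) (3,0) (2,1)
Union (11 distinct): (0,4) (1,3) (2,0) (2,1) (2,2) (2,3) (3,0) (3,3) (3,4) (4,0) (4,2)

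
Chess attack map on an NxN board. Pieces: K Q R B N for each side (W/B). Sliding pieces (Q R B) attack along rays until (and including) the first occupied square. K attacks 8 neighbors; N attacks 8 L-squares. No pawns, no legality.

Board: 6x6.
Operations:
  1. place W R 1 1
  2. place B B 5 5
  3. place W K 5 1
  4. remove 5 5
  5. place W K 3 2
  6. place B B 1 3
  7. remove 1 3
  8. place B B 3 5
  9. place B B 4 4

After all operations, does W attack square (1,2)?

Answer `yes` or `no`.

Op 1: place WR@(1,1)
Op 2: place BB@(5,5)
Op 3: place WK@(5,1)
Op 4: remove (5,5)
Op 5: place WK@(3,2)
Op 6: place BB@(1,3)
Op 7: remove (1,3)
Op 8: place BB@(3,5)
Op 9: place BB@(4,4)
Per-piece attacks for W:
  WR@(1,1): attacks (1,2) (1,3) (1,4) (1,5) (1,0) (2,1) (3,1) (4,1) (5,1) (0,1) [ray(1,0) blocked at (5,1)]
  WK@(3,2): attacks (3,3) (3,1) (4,2) (2,2) (4,3) (4,1) (2,3) (2,1)
  WK@(5,1): attacks (5,2) (5,0) (4,1) (4,2) (4,0)
W attacks (1,2): yes

Answer: yes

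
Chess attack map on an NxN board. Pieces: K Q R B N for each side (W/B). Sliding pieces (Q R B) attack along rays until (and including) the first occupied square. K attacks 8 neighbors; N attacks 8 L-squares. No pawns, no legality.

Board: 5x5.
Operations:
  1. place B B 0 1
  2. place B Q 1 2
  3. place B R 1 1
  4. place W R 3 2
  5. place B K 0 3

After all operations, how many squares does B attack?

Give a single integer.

Op 1: place BB@(0,1)
Op 2: place BQ@(1,2)
Op 3: place BR@(1,1)
Op 4: place WR@(3,2)
Op 5: place BK@(0,3)
Per-piece attacks for B:
  BB@(0,1): attacks (1,2) (1,0) [ray(1,1) blocked at (1,2)]
  BK@(0,3): attacks (0,4) (0,2) (1,3) (1,4) (1,2)
  BR@(1,1): attacks (1,2) (1,0) (2,1) (3,1) (4,1) (0,1) [ray(0,1) blocked at (1,2); ray(-1,0) blocked at (0,1)]
  BQ@(1,2): attacks (1,3) (1,4) (1,1) (2,2) (3,2) (0,2) (2,3) (3,4) (2,1) (3,0) (0,3) (0,1) [ray(0,-1) blocked at (1,1); ray(1,0) blocked at (3,2); ray(-1,1) blocked at (0,3); ray(-1,-1) blocked at (0,1)]
Union (17 distinct): (0,1) (0,2) (0,3) (0,4) (1,0) (1,1) (1,2) (1,3) (1,4) (2,1) (2,2) (2,3) (3,0) (3,1) (3,2) (3,4) (4,1)

Answer: 17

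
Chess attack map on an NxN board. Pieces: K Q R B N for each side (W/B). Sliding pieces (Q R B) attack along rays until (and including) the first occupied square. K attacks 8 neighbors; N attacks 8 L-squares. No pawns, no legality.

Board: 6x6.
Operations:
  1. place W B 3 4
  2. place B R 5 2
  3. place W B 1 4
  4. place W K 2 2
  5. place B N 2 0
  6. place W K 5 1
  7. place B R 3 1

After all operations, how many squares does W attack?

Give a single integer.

Op 1: place WB@(3,4)
Op 2: place BR@(5,2)
Op 3: place WB@(1,4)
Op 4: place WK@(2,2)
Op 5: place BN@(2,0)
Op 6: place WK@(5,1)
Op 7: place BR@(3,1)
Per-piece attacks for W:
  WB@(1,4): attacks (2,5) (2,3) (3,2) (4,1) (5,0) (0,5) (0,3)
  WK@(2,2): attacks (2,3) (2,1) (3,2) (1,2) (3,3) (3,1) (1,3) (1,1)
  WB@(3,4): attacks (4,5) (4,3) (5,2) (2,5) (2,3) (1,2) (0,1) [ray(1,-1) blocked at (5,2)]
  WK@(5,1): attacks (5,2) (5,0) (4,1) (4,2) (4,0)
Union (19 distinct): (0,1) (0,3) (0,5) (1,1) (1,2) (1,3) (2,1) (2,3) (2,5) (3,1) (3,2) (3,3) (4,0) (4,1) (4,2) (4,3) (4,5) (5,0) (5,2)

Answer: 19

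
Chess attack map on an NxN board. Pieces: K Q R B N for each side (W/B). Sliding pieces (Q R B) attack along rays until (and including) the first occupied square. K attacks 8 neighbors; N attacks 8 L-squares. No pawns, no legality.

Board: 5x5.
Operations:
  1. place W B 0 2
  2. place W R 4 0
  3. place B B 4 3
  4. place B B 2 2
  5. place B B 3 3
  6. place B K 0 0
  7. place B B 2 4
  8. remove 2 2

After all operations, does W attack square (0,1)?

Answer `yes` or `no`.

Op 1: place WB@(0,2)
Op 2: place WR@(4,0)
Op 3: place BB@(4,3)
Op 4: place BB@(2,2)
Op 5: place BB@(3,3)
Op 6: place BK@(0,0)
Op 7: place BB@(2,4)
Op 8: remove (2,2)
Per-piece attacks for W:
  WB@(0,2): attacks (1,3) (2,4) (1,1) (2,0) [ray(1,1) blocked at (2,4)]
  WR@(4,0): attacks (4,1) (4,2) (4,3) (3,0) (2,0) (1,0) (0,0) [ray(0,1) blocked at (4,3); ray(-1,0) blocked at (0,0)]
W attacks (0,1): no

Answer: no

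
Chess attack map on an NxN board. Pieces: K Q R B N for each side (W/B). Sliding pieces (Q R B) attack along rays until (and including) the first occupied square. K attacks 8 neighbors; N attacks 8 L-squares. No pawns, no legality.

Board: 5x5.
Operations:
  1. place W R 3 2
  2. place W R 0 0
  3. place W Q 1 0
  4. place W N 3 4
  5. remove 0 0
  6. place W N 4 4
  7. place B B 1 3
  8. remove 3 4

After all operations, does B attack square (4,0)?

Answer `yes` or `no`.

Op 1: place WR@(3,2)
Op 2: place WR@(0,0)
Op 3: place WQ@(1,0)
Op 4: place WN@(3,4)
Op 5: remove (0,0)
Op 6: place WN@(4,4)
Op 7: place BB@(1,3)
Op 8: remove (3,4)
Per-piece attacks for B:
  BB@(1,3): attacks (2,4) (2,2) (3,1) (4,0) (0,4) (0,2)
B attacks (4,0): yes

Answer: yes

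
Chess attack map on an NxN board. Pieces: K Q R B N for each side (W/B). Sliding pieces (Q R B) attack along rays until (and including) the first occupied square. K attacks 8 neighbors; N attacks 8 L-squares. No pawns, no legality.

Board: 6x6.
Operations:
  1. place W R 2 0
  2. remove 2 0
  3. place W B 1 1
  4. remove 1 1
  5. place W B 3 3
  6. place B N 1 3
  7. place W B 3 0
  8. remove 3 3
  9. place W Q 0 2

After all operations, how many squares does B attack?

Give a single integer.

Op 1: place WR@(2,0)
Op 2: remove (2,0)
Op 3: place WB@(1,1)
Op 4: remove (1,1)
Op 5: place WB@(3,3)
Op 6: place BN@(1,3)
Op 7: place WB@(3,0)
Op 8: remove (3,3)
Op 9: place WQ@(0,2)
Per-piece attacks for B:
  BN@(1,3): attacks (2,5) (3,4) (0,5) (2,1) (3,2) (0,1)
Union (6 distinct): (0,1) (0,5) (2,1) (2,5) (3,2) (3,4)

Answer: 6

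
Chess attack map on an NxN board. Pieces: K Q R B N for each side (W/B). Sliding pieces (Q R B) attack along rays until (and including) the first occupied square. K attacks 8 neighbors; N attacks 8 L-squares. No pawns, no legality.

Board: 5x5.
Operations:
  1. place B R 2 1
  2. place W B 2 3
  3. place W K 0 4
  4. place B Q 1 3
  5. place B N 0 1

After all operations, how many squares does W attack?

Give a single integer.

Op 1: place BR@(2,1)
Op 2: place WB@(2,3)
Op 3: place WK@(0,4)
Op 4: place BQ@(1,3)
Op 5: place BN@(0,1)
Per-piece attacks for W:
  WK@(0,4): attacks (0,3) (1,4) (1,3)
  WB@(2,3): attacks (3,4) (3,2) (4,1) (1,4) (1,2) (0,1) [ray(-1,-1) blocked at (0,1)]
Union (8 distinct): (0,1) (0,3) (1,2) (1,3) (1,4) (3,2) (3,4) (4,1)

Answer: 8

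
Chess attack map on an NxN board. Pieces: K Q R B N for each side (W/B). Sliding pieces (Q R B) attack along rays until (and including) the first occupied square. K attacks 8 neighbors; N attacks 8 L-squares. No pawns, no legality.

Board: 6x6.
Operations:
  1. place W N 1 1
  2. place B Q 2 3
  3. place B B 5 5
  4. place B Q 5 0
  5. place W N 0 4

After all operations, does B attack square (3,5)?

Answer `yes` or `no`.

Answer: no

Derivation:
Op 1: place WN@(1,1)
Op 2: place BQ@(2,3)
Op 3: place BB@(5,5)
Op 4: place BQ@(5,0)
Op 5: place WN@(0,4)
Per-piece attacks for B:
  BQ@(2,3): attacks (2,4) (2,5) (2,2) (2,1) (2,0) (3,3) (4,3) (5,3) (1,3) (0,3) (3,4) (4,5) (3,2) (4,1) (5,0) (1,4) (0,5) (1,2) (0,1) [ray(1,-1) blocked at (5,0)]
  BQ@(5,0): attacks (5,1) (5,2) (5,3) (5,4) (5,5) (4,0) (3,0) (2,0) (1,0) (0,0) (4,1) (3,2) (2,3) [ray(0,1) blocked at (5,5); ray(-1,1) blocked at (2,3)]
  BB@(5,5): attacks (4,4) (3,3) (2,2) (1,1) [ray(-1,-1) blocked at (1,1)]
B attacks (3,5): no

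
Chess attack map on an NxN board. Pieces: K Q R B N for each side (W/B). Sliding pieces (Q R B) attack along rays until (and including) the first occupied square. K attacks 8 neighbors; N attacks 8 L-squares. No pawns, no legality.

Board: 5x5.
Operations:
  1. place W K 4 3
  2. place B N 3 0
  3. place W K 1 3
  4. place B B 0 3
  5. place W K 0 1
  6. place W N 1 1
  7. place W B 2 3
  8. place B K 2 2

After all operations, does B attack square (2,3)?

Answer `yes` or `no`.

Op 1: place WK@(4,3)
Op 2: place BN@(3,0)
Op 3: place WK@(1,3)
Op 4: place BB@(0,3)
Op 5: place WK@(0,1)
Op 6: place WN@(1,1)
Op 7: place WB@(2,3)
Op 8: place BK@(2,2)
Per-piece attacks for B:
  BB@(0,3): attacks (1,4) (1,2) (2,1) (3,0) [ray(1,-1) blocked at (3,0)]
  BK@(2,2): attacks (2,3) (2,1) (3,2) (1,2) (3,3) (3,1) (1,3) (1,1)
  BN@(3,0): attacks (4,2) (2,2) (1,1)
B attacks (2,3): yes

Answer: yes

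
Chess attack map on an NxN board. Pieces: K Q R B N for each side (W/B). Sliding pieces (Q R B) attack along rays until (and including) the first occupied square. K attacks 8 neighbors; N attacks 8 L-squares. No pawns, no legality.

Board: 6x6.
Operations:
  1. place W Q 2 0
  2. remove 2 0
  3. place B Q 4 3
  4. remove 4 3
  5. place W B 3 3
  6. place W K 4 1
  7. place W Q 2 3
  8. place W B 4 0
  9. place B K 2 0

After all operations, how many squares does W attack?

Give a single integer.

Op 1: place WQ@(2,0)
Op 2: remove (2,0)
Op 3: place BQ@(4,3)
Op 4: remove (4,3)
Op 5: place WB@(3,3)
Op 6: place WK@(4,1)
Op 7: place WQ@(2,3)
Op 8: place WB@(4,0)
Op 9: place BK@(2,0)
Per-piece attacks for W:
  WQ@(2,3): attacks (2,4) (2,5) (2,2) (2,1) (2,0) (3,3) (1,3) (0,3) (3,4) (4,5) (3,2) (4,1) (1,4) (0,5) (1,2) (0,1) [ray(0,-1) blocked at (2,0); ray(1,0) blocked at (3,3); ray(1,-1) blocked at (4,1)]
  WB@(3,3): attacks (4,4) (5,5) (4,2) (5,1) (2,4) (1,5) (2,2) (1,1) (0,0)
  WB@(4,0): attacks (5,1) (3,1) (2,2) (1,3) (0,4)
  WK@(4,1): attacks (4,2) (4,0) (5,1) (3,1) (5,2) (5,0) (3,2) (3,0)
Union (29 distinct): (0,0) (0,1) (0,3) (0,4) (0,5) (1,1) (1,2) (1,3) (1,4) (1,5) (2,0) (2,1) (2,2) (2,4) (2,5) (3,0) (3,1) (3,2) (3,3) (3,4) (4,0) (4,1) (4,2) (4,4) (4,5) (5,0) (5,1) (5,2) (5,5)

Answer: 29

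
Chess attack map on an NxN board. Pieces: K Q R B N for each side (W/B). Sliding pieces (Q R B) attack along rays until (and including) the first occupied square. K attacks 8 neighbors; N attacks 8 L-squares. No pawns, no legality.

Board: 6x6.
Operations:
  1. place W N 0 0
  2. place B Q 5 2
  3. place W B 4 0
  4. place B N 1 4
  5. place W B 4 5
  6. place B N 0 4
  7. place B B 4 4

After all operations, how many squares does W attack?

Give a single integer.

Answer: 11

Derivation:
Op 1: place WN@(0,0)
Op 2: place BQ@(5,2)
Op 3: place WB@(4,0)
Op 4: place BN@(1,4)
Op 5: place WB@(4,5)
Op 6: place BN@(0,4)
Op 7: place BB@(4,4)
Per-piece attacks for W:
  WN@(0,0): attacks (1,2) (2,1)
  WB@(4,0): attacks (5,1) (3,1) (2,2) (1,3) (0,4) [ray(-1,1) blocked at (0,4)]
  WB@(4,5): attacks (5,4) (3,4) (2,3) (1,2) (0,1)
Union (11 distinct): (0,1) (0,4) (1,2) (1,3) (2,1) (2,2) (2,3) (3,1) (3,4) (5,1) (5,4)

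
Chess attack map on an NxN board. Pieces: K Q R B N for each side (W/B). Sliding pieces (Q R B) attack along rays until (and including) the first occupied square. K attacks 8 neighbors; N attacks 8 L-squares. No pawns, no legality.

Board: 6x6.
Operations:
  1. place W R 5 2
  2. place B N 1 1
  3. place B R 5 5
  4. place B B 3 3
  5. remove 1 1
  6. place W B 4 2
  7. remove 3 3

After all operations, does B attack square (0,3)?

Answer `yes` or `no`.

Op 1: place WR@(5,2)
Op 2: place BN@(1,1)
Op 3: place BR@(5,5)
Op 4: place BB@(3,3)
Op 5: remove (1,1)
Op 6: place WB@(4,2)
Op 7: remove (3,3)
Per-piece attacks for B:
  BR@(5,5): attacks (5,4) (5,3) (5,2) (4,5) (3,5) (2,5) (1,5) (0,5) [ray(0,-1) blocked at (5,2)]
B attacks (0,3): no

Answer: no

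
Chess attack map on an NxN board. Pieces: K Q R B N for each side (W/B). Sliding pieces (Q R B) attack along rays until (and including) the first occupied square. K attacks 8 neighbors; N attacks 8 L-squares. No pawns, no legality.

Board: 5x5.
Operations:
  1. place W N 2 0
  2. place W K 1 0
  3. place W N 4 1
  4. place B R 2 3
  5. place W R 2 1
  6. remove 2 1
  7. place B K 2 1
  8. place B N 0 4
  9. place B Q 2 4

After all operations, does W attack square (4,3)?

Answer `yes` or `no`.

Op 1: place WN@(2,0)
Op 2: place WK@(1,0)
Op 3: place WN@(4,1)
Op 4: place BR@(2,3)
Op 5: place WR@(2,1)
Op 6: remove (2,1)
Op 7: place BK@(2,1)
Op 8: place BN@(0,4)
Op 9: place BQ@(2,4)
Per-piece attacks for W:
  WK@(1,0): attacks (1,1) (2,0) (0,0) (2,1) (0,1)
  WN@(2,0): attacks (3,2) (4,1) (1,2) (0,1)
  WN@(4,1): attacks (3,3) (2,2) (2,0)
W attacks (4,3): no

Answer: no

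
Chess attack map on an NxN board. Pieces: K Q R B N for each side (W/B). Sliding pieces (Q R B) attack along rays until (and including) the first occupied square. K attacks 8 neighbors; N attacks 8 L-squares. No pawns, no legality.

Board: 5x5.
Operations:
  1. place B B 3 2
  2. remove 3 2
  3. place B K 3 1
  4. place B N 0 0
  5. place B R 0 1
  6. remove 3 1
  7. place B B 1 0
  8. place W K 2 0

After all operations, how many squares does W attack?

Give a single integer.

Op 1: place BB@(3,2)
Op 2: remove (3,2)
Op 3: place BK@(3,1)
Op 4: place BN@(0,0)
Op 5: place BR@(0,1)
Op 6: remove (3,1)
Op 7: place BB@(1,0)
Op 8: place WK@(2,0)
Per-piece attacks for W:
  WK@(2,0): attacks (2,1) (3,0) (1,0) (3,1) (1,1)
Union (5 distinct): (1,0) (1,1) (2,1) (3,0) (3,1)

Answer: 5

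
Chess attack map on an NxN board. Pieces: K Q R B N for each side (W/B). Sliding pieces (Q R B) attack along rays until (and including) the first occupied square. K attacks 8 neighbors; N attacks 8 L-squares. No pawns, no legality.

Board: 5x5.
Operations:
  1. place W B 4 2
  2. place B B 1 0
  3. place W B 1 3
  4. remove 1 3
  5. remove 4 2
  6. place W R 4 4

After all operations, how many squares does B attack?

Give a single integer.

Answer: 4

Derivation:
Op 1: place WB@(4,2)
Op 2: place BB@(1,0)
Op 3: place WB@(1,3)
Op 4: remove (1,3)
Op 5: remove (4,2)
Op 6: place WR@(4,4)
Per-piece attacks for B:
  BB@(1,0): attacks (2,1) (3,2) (4,3) (0,1)
Union (4 distinct): (0,1) (2,1) (3,2) (4,3)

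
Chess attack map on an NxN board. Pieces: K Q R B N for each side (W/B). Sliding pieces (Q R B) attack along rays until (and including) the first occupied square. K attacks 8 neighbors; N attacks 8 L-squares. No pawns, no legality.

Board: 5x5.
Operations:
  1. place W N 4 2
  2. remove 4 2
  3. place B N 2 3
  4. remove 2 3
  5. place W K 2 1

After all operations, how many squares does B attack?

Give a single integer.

Op 1: place WN@(4,2)
Op 2: remove (4,2)
Op 3: place BN@(2,3)
Op 4: remove (2,3)
Op 5: place WK@(2,1)
Per-piece attacks for B:
Union (0 distinct): (none)

Answer: 0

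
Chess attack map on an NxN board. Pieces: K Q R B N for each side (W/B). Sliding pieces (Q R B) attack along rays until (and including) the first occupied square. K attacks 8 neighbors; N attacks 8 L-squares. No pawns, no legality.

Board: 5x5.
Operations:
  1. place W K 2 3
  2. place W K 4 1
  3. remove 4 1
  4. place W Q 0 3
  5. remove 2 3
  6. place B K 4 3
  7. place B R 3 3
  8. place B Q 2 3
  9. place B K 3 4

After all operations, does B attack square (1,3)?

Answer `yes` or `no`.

Answer: yes

Derivation:
Op 1: place WK@(2,3)
Op 2: place WK@(4,1)
Op 3: remove (4,1)
Op 4: place WQ@(0,3)
Op 5: remove (2,3)
Op 6: place BK@(4,3)
Op 7: place BR@(3,3)
Op 8: place BQ@(2,3)
Op 9: place BK@(3,4)
Per-piece attacks for B:
  BQ@(2,3): attacks (2,4) (2,2) (2,1) (2,0) (3,3) (1,3) (0,3) (3,4) (3,2) (4,1) (1,4) (1,2) (0,1) [ray(1,0) blocked at (3,3); ray(-1,0) blocked at (0,3); ray(1,1) blocked at (3,4)]
  BR@(3,3): attacks (3,4) (3,2) (3,1) (3,0) (4,3) (2,3) [ray(0,1) blocked at (3,4); ray(1,0) blocked at (4,3); ray(-1,0) blocked at (2,3)]
  BK@(3,4): attacks (3,3) (4,4) (2,4) (4,3) (2,3)
  BK@(4,3): attacks (4,4) (4,2) (3,3) (3,4) (3,2)
B attacks (1,3): yes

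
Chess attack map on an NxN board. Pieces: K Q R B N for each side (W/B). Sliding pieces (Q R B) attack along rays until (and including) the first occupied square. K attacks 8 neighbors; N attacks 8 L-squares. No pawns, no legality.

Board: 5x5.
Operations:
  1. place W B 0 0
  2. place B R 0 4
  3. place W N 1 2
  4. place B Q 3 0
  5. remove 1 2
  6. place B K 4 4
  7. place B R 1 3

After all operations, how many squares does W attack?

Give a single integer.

Op 1: place WB@(0,0)
Op 2: place BR@(0,4)
Op 3: place WN@(1,2)
Op 4: place BQ@(3,0)
Op 5: remove (1,2)
Op 6: place BK@(4,4)
Op 7: place BR@(1,3)
Per-piece attacks for W:
  WB@(0,0): attacks (1,1) (2,2) (3,3) (4,4) [ray(1,1) blocked at (4,4)]
Union (4 distinct): (1,1) (2,2) (3,3) (4,4)

Answer: 4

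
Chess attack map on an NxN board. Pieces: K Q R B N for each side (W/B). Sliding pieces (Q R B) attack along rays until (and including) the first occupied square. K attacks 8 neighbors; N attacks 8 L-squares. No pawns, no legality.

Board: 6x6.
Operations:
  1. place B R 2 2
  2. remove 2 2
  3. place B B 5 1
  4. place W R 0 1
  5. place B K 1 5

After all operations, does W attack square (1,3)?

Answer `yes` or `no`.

Op 1: place BR@(2,2)
Op 2: remove (2,2)
Op 3: place BB@(5,1)
Op 4: place WR@(0,1)
Op 5: place BK@(1,5)
Per-piece attacks for W:
  WR@(0,1): attacks (0,2) (0,3) (0,4) (0,5) (0,0) (1,1) (2,1) (3,1) (4,1) (5,1) [ray(1,0) blocked at (5,1)]
W attacks (1,3): no

Answer: no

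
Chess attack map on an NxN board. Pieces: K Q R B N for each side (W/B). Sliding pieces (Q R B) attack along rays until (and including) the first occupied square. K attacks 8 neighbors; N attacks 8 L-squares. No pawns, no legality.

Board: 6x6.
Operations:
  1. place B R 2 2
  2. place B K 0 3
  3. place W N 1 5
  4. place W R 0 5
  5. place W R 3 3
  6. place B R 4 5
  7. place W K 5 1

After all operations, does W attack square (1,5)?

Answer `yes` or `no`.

Op 1: place BR@(2,2)
Op 2: place BK@(0,3)
Op 3: place WN@(1,5)
Op 4: place WR@(0,5)
Op 5: place WR@(3,3)
Op 6: place BR@(4,5)
Op 7: place WK@(5,1)
Per-piece attacks for W:
  WR@(0,5): attacks (0,4) (0,3) (1,5) [ray(0,-1) blocked at (0,3); ray(1,0) blocked at (1,5)]
  WN@(1,5): attacks (2,3) (3,4) (0,3)
  WR@(3,3): attacks (3,4) (3,5) (3,2) (3,1) (3,0) (4,3) (5,3) (2,3) (1,3) (0,3) [ray(-1,0) blocked at (0,3)]
  WK@(5,1): attacks (5,2) (5,0) (4,1) (4,2) (4,0)
W attacks (1,5): yes

Answer: yes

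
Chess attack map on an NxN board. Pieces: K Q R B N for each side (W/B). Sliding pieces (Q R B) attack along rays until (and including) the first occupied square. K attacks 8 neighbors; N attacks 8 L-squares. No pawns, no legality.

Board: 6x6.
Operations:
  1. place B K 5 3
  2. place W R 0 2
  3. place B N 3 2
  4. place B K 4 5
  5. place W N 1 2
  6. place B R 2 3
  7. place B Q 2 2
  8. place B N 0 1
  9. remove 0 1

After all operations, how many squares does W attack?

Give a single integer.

Op 1: place BK@(5,3)
Op 2: place WR@(0,2)
Op 3: place BN@(3,2)
Op 4: place BK@(4,5)
Op 5: place WN@(1,2)
Op 6: place BR@(2,3)
Op 7: place BQ@(2,2)
Op 8: place BN@(0,1)
Op 9: remove (0,1)
Per-piece attacks for W:
  WR@(0,2): attacks (0,3) (0,4) (0,5) (0,1) (0,0) (1,2) [ray(1,0) blocked at (1,2)]
  WN@(1,2): attacks (2,4) (3,3) (0,4) (2,0) (3,1) (0,0)
Union (10 distinct): (0,0) (0,1) (0,3) (0,4) (0,5) (1,2) (2,0) (2,4) (3,1) (3,3)

Answer: 10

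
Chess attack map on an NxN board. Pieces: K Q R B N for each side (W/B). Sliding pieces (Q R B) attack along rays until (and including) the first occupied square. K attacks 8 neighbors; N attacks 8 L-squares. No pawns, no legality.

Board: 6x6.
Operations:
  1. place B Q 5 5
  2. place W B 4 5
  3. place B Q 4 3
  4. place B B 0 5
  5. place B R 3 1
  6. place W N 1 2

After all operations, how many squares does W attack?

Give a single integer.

Answer: 10

Derivation:
Op 1: place BQ@(5,5)
Op 2: place WB@(4,5)
Op 3: place BQ@(4,3)
Op 4: place BB@(0,5)
Op 5: place BR@(3,1)
Op 6: place WN@(1,2)
Per-piece attacks for W:
  WN@(1,2): attacks (2,4) (3,3) (0,4) (2,0) (3,1) (0,0)
  WB@(4,5): attacks (5,4) (3,4) (2,3) (1,2) [ray(-1,-1) blocked at (1,2)]
Union (10 distinct): (0,0) (0,4) (1,2) (2,0) (2,3) (2,4) (3,1) (3,3) (3,4) (5,4)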